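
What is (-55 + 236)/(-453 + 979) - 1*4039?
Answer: -2124333/526 ≈ -4038.7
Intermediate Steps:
(-55 + 236)/(-453 + 979) - 1*4039 = 181/526 - 4039 = -2124333/526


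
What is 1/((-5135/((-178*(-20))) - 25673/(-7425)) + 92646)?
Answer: 5286600/489792997301 ≈ 1.0794e-5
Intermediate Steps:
1/((-5135/((-178*(-20))) - 25673/(-7425)) + 92646) = 1/((-5135/3560 - 25673*(-1/7425)) + 92646) = 1/((-5135*1/3560 + 25673/7425) + 92646) = 1/((-1027/712 + 25673/7425) + 92646) = 1/(10653701/5286600 + 92646) = 1/(489792997301/5286600) = 5286600/489792997301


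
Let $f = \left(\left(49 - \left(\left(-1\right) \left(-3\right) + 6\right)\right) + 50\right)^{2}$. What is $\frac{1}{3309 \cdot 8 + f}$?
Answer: $\frac{1}{34572} \approx 2.8925 \cdot 10^{-5}$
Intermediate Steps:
$f = 8100$ ($f = \left(\left(49 - \left(3 + 6\right)\right) + 50\right)^{2} = \left(\left(49 - 9\right) + 50\right)^{2} = \left(40 + 50\right)^{2} = 90^{2} = 8100$)
$\frac{1}{3309 \cdot 8 + f} = \frac{1}{3309 \cdot 8 + 8100} = \frac{1}{26472 + 8100} = \frac{1}{34572}$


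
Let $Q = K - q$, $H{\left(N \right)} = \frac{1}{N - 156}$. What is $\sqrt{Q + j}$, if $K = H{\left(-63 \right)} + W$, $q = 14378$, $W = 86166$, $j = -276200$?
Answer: $\frac{i \sqrt{9803804151}}{219} \approx 452.12 i$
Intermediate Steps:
$H{\left(N \right)} = \frac{1}{-156 + N}$
$K = \frac{18870353}{219}$ ($K = \frac{1}{-156 - 63} + 86166 = \frac{1}{-219} + 86166 = - \frac{1}{219} + 86166 = \frac{18870353}{219} \approx 86166.0$)
$Q = \frac{15721571}{219}$ ($Q = \frac{18870353}{219} - 14378 = \frac{15721571}{219} \approx 71788.0$)
$\sqrt{Q + j} = \sqrt{\frac{15721571}{219} - 276200} = \sqrt{- \frac{44766229}{219}} = \frac{i \sqrt{9803804151}}{219}$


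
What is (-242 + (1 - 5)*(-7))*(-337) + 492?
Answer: 72610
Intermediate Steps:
(-242 + (1 - 5)*(-7))*(-337) + 492 = (-242 - 4*(-7))*(-337) + 492 = (-242 + 28)*(-337) + 492 = -214*(-337) + 492 = 72118 + 492 = 72610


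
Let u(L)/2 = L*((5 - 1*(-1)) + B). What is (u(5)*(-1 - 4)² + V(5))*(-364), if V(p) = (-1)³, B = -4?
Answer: -181636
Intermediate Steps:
u(L) = 4*L (u(L) = 2*(L*((5 - 1*(-1)) - 4)) = 2*(L*((5 + 1) - 4)) = 2*(L*(6 - 4)) = 2*(L*2) = 2*(2*L) = 4*L)
V(p) = -1
(u(5)*(-1 - 4)² + V(5))*(-364) = ((4*5)*(-1 - 4)² - 1)*(-364) = (20*(-5)² - 1)*(-364) = (20*25 - 1)*(-364) = (500 - 1)*(-364) = 499*(-364) = -181636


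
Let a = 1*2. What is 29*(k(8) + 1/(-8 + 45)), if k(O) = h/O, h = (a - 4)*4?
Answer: -1044/37 ≈ -28.216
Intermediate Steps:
a = 2
h = -8 (h = (2 - 4)*4 = -2*4 = -8)
k(O) = -8/O
29*(k(8) + 1/(-8 + 45)) = 29*(-8/8 + 1/(-8 + 45)) = 29*(-8*⅛ + 1/37) = 29*(-1 + 1/37) = 29*(-36/37) = -1044/37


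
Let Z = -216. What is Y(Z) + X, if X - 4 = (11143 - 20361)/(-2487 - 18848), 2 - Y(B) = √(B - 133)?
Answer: 137228/21335 - I*√349 ≈ 6.4321 - 18.682*I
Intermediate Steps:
Y(B) = 2 - √(-133 + B) (Y(B) = 2 - √(B - 133) = 2 - √(-133 + B))
X = 94558/21335 (X = 4 + (11143 - 20361)/(-2487 - 18848) = 4 - 9218/(-21335) = 4 - 9218*(-1/21335) = 4 + 9218/21335 = 94558/21335 ≈ 4.4321)
Y(Z) + X = (2 - √(-133 - 216)) + 94558/21335 = (2 - √(-349)) + 94558/21335 = (2 - I*√349) + 94558/21335 = 137228/21335 - I*√349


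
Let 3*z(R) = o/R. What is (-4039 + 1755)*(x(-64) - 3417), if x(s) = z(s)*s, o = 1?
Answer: 23411000/3 ≈ 7.8037e+6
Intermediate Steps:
z(R) = 1/(3*R) (z(R) = (1/R)/3 = 1/(3*R))
x(s) = ⅓ (x(s) = (1/(3*s))*s = ⅓)
(-4039 + 1755)*(x(-64) - 3417) = (-4039 + 1755)*(⅓ - 3417) = -2284*(-10250/3) = 23411000/3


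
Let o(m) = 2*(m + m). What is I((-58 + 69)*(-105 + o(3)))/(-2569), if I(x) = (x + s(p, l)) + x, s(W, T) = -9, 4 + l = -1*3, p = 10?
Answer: 2055/2569 ≈ 0.79992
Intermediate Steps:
o(m) = 4*m (o(m) = 2*(2*m) = 4*m)
l = -7 (l = -4 - 1*3 = -4 - 3 = -7)
I(x) = -9 + 2*x (I(x) = (x - 9) + x = (-9 + x) + x = -9 + 2*x)
I((-58 + 69)*(-105 + o(3)))/(-2569) = (-9 + 2*((-58 + 69)*(-105 + 4*3)))/(-2569) = (-9 + 2*(11*(-105 + 12)))*(-1/2569) = (-9 + 2*(11*(-93)))*(-1/2569) = (-9 + 2*(-1023))*(-1/2569) = (-9 - 2046)*(-1/2569) = -2055*(-1/2569) = 2055/2569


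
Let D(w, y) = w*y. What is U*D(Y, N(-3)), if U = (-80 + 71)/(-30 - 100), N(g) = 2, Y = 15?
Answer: 27/13 ≈ 2.0769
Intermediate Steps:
U = 9/130 (U = -9/(-130) = -9*(-1/130) = 9/130 ≈ 0.069231)
U*D(Y, N(-3)) = 9*(15*2)/130 = (9/130)*30 = 27/13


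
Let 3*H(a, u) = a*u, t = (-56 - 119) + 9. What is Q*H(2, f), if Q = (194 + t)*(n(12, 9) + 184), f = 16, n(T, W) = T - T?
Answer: 164864/3 ≈ 54955.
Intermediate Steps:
n(T, W) = 0
t = -166 (t = -175 + 9 = -166)
H(a, u) = a*u/3 (H(a, u) = (a*u)/3 = a*u/3)
Q = 5152 (Q = (194 - 166)*(0 + 184) = 28*184 = 5152)
Q*H(2, f) = 5152*((⅓)*2*16) = 5152*(32/3) = 164864/3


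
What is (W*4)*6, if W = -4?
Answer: -96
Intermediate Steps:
(W*4)*6 = -4*4*6 = -16*6 = -96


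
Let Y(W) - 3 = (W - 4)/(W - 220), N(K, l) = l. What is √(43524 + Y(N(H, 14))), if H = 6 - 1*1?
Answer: 2*√115444357/103 ≈ 208.63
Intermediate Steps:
H = 5 (H = 6 - 1 = 5)
Y(W) = 3 + (-4 + W)/(-220 + W) (Y(W) = 3 + (W - 4)/(W - 220) = 3 + (-4 + W)/(-220 + W))
√(43524 + Y(N(H, 14))) = √(43524 + 4*(-166 + 14)/(-220 + 14)) = √(43524 + 4*(-152)/(-206)) = √(43524 + 4*(-1/206)*(-152)) = √(43524 + 304/103) = √(4483276/103) = 2*√115444357/103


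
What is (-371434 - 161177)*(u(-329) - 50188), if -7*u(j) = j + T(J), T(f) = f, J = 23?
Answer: 186951787110/7 ≈ 2.6707e+10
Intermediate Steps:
u(j) = -23/7 - j/7 (u(j) = -(j + 23)/7 = -(23 + j)/7 = -23/7 - j/7)
(-371434 - 161177)*(u(-329) - 50188) = (-371434 - 161177)*((-23/7 - ⅐*(-329)) - 50188) = -532611*((-23/7 + 47) - 50188) = -532611*(306/7 - 50188) = -532611*(-351010/7) = 186951787110/7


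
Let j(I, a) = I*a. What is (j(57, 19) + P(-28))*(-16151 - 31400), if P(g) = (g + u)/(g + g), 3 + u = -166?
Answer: -413320085/8 ≈ -5.1665e+7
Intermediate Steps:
u = -169 (u = -3 - 166 = -169)
P(g) = (-169 + g)/(2*g) (P(g) = (g - 169)/(g + g) = (-169 + g)/((2*g)) = (-169 + g)*(1/(2*g)) = (-169 + g)/(2*g))
(j(57, 19) + P(-28))*(-16151 - 31400) = (57*19 + (1/2)*(-169 - 28)/(-28))*(-16151 - 31400) = (1083 + (1/2)*(-1/28)*(-197))*(-47551) = (1083 + 197/56)*(-47551) = (60845/56)*(-47551) = -413320085/8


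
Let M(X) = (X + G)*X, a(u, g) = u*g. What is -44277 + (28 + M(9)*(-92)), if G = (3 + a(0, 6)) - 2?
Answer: -52529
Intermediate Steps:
a(u, g) = g*u
G = 1 (G = (3 + 6*0) - 2 = (3 + 0) - 2 = 3 - 2 = 1)
M(X) = X*(1 + X) (M(X) = (X + 1)*X = (1 + X)*X = X*(1 + X))
-44277 + (28 + M(9)*(-92)) = -44277 + (28 + (9*(1 + 9))*(-92)) = -44277 + (28 + (9*10)*(-92)) = -44277 + (28 + 90*(-92)) = -44277 + (28 - 8280) = -44277 - 8252 = -52529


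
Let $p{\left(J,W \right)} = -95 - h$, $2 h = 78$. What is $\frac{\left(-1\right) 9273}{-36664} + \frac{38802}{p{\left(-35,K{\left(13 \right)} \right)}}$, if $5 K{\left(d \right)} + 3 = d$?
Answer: $- \frac{710696973}{2456488} \approx -289.31$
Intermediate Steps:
$h = 39$ ($h = \frac{1}{2} \cdot 78 = 39$)
$K{\left(d \right)} = - \frac{3}{5} + \frac{d}{5}$
$p{\left(J,W \right)} = -134$ ($p{\left(J,W \right)} = -95 - 39 = -134$)
$\frac{\left(-1\right) 9273}{-36664} + \frac{38802}{p{\left(-35,K{\left(13 \right)} \right)}} = \frac{\left(-1\right) 9273}{-36664} + \frac{38802}{-134} = \left(-9273\right) \left(- \frac{1}{36664}\right) + 38802 \left(- \frac{1}{134}\right) = \frac{9273}{36664} - \frac{19401}{67} = - \frac{710696973}{2456488}$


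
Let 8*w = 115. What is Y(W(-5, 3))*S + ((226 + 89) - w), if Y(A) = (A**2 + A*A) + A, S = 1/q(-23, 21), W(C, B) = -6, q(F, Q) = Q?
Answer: 17011/56 ≈ 303.77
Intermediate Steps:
S = 1/21 ≈ 0.047619
Y(A) = A + 2*A**2 (Y(A) = (A**2 + A**2) + A = 2*A**2 + A = A + 2*A**2)
w = 115/8 (w = (1/8)*115 = 115/8 ≈ 14.375)
Y(W(-5, 3))*S + ((226 + 89) - w) = -6*(1 + 2*(-6))*(1/21) + ((226 + 89) - 1*115/8) = -6*(1 - 12)*(1/21) + (315 - 115/8) = -6*(-11)*(1/21) + 2405/8 = 66*(1/21) + 2405/8 = 22/7 + 2405/8 = 17011/56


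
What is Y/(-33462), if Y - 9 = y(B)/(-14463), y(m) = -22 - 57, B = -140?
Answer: -65123/241980453 ≈ -0.00026913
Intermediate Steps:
y(m) = -79
Y = 130246/14463 (Y = 9 - 79/(-14463) = 9 - 79*(-1/14463) = 9 + 79/14463 = 130246/14463 ≈ 9.0055)
Y/(-33462) = (130246/14463)/(-33462) = (130246/14463)*(-1/33462) = -65123/241980453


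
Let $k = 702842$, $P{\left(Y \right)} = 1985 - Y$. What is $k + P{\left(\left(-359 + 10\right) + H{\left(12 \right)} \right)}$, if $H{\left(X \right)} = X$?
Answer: $705164$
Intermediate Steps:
$k + P{\left(\left(-359 + 10\right) + H{\left(12 \right)} \right)} = 702842 + \left(1985 - \left(\left(-359 + 10\right) + 12\right)\right) = 702842 + \left(1985 - \left(-349 + 12\right)\right) = 702842 + \left(1985 - -337\right) = 702842 + \left(1985 + 337\right) = 702842 + 2322 = 705164$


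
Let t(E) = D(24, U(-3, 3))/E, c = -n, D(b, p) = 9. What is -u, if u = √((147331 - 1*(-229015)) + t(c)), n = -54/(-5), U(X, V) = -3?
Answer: -√13548426/6 ≈ -613.47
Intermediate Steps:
n = 54/5 (n = -54*(-⅕) = 54/5 ≈ 10.800)
c = -54/5 (c = -1*54/5 = -54/5 ≈ -10.800)
t(E) = 9/E
u = √13548426/6 (u = √((147331 - 1*(-229015)) + 9/(-54/5)) = √((147331 + 229015) + 9*(-5/54)) = √(376346 - ⅚) = √(2258071/6) = √13548426/6 ≈ 613.47)
-u = -√13548426/6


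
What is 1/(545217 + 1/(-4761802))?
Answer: 4761802/2596215401033 ≈ 1.8341e-6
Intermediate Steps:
1/(545217 + 1/(-4761802)) = 1/(545217 - 1/4761802) = 1/(2596215401033/4761802) = 4761802/2596215401033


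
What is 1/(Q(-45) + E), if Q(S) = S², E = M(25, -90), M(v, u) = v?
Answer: 1/2050 ≈ 0.00048780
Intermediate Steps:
E = 25
1/(Q(-45) + E) = 1/((-45)² + 25) = 1/(2025 + 25) = 1/2050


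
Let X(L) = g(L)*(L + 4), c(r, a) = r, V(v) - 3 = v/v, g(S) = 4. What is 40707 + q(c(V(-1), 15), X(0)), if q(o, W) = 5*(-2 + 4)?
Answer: 40717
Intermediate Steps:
V(v) = 4 (V(v) = 3 + v/v = 3 + 1 = 4)
X(L) = 16 + 4*L (X(L) = 4*(L + 4) = 4*(4 + L) = 16 + 4*L)
q(o, W) = 10 (q(o, W) = 5*2 = 10)
40707 + q(c(V(-1), 15), X(0)) = 40707 + 10 = 40717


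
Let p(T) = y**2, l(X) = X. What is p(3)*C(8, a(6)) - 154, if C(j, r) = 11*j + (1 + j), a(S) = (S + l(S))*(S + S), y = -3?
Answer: 719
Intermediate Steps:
a(S) = 4*S**2 (a(S) = (S + S)*(S + S) = (2*S)*(2*S) = 4*S**2)
p(T) = 9 (p(T) = (-3)**2 = 9)
C(j, r) = 1 + 12*j
p(3)*C(8, a(6)) - 154 = 9*(1 + 12*8) - 154 = 9*(1 + 96) - 154 = 9*97 - 154 = 873 - 154 = 719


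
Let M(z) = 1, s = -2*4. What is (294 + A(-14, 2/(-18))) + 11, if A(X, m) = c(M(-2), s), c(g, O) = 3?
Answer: 308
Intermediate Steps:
s = -8
A(X, m) = 3
(294 + A(-14, 2/(-18))) + 11 = (294 + 3) + 11 = 297 + 11 = 308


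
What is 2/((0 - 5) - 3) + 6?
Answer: 23/4 ≈ 5.7500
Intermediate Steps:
2/((0 - 5) - 3) + 6 = 2/(-5 - 3) + 6 = 2/(-8) + 6 = 2*(-⅛) + 6 = -¼ + 6 = 23/4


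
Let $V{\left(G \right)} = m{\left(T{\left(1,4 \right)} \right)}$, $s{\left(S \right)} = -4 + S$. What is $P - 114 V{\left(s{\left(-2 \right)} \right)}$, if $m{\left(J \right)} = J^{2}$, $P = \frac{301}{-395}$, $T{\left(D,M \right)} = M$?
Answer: $- \frac{720781}{395} \approx -1824.8$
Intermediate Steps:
$P = - \frac{301}{395}$ ($P = 301 \left(- \frac{1}{395}\right) = - \frac{301}{395} \approx -0.76202$)
$V{\left(G \right)} = 16$ ($V{\left(G \right)} = 4^{2} = 16$)
$P - 114 V{\left(s{\left(-2 \right)} \right)} = - \frac{301}{395} - 1824 = - \frac{720781}{395}$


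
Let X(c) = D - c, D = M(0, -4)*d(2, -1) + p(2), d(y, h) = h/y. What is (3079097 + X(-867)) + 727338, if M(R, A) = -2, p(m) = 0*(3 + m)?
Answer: 3807303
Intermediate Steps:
p(m) = 0
D = 1 (D = -(-2)/2 + 0 = -2*(-½) + 0 = 1 + 0 = 1)
X(c) = 1 - c
(3079097 + X(-867)) + 727338 = (3079097 + (1 - 1*(-867))) + 727338 = (3079097 + (1 + 867)) + 727338 = (3079097 + 868) + 727338 = 3079965 + 727338 = 3807303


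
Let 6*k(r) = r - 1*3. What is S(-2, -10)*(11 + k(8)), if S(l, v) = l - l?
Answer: 0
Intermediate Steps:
k(r) = -1/2 + r/6 (k(r) = (r - 1*3)/6 = (r - 3)/6 = (-3 + r)/6 = -1/2 + r/6)
S(l, v) = 0
S(-2, -10)*(11 + k(8)) = 0*(11 + (-1/2 + (1/6)*8)) = 0*(11 + (-1/2 + 4/3)) = 0*(11 + 5/6) = 0*(71/6) = 0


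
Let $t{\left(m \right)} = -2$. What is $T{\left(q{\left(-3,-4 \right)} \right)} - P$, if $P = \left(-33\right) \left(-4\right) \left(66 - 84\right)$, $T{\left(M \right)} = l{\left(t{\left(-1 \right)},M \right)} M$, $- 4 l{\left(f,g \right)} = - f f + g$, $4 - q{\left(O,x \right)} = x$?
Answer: $2368$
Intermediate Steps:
$q{\left(O,x \right)} = 4 - x$
$l{\left(f,g \right)} = - \frac{g}{4} + \frac{f^{2}}{4}$ ($l{\left(f,g \right)} = - \frac{- f f + g}{4} = - \frac{- f^{2} + g}{4} = - \frac{g - f^{2}}{4} = - \frac{g}{4} + \frac{f^{2}}{4}$)
$T{\left(M \right)} = M \left(1 - \frac{M}{4}\right)$ ($T{\left(M \right)} = \left(- \frac{M}{4} + \frac{\left(-2\right)^{2}}{4}\right) M = \left(- \frac{M}{4} + \frac{1}{4} \cdot 4\right) M = \left(- \frac{M}{4} + 1\right) M = \left(1 - \frac{M}{4}\right) M = M \left(1 - \frac{M}{4}\right)$)
$P = -2376$ ($P = 132 \left(-18\right) = -2376$)
$T{\left(q{\left(-3,-4 \right)} \right)} - P = \frac{\left(4 - -4\right) \left(4 - \left(4 - -4\right)\right)}{4} - -2376 = \frac{\left(4 + 4\right) \left(4 - \left(4 + 4\right)\right)}{4} + 2376 = \frac{1}{4} \cdot 8 \left(4 - 8\right) + 2376 = \frac{1}{4} \cdot 8 \left(-4\right) + 2376 = -8 + 2376 = 2368$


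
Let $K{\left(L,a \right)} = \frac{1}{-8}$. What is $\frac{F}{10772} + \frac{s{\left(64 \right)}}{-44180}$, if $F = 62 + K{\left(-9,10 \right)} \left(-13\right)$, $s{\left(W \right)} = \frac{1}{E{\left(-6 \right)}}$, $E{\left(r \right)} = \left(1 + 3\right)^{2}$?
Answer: $\frac{11241117}{1903627840} \approx 0.0059051$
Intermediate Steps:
$E{\left(r \right)} = 16$ ($E{\left(r \right)} = 4^{2} = 16$)
$K{\left(L,a \right)} = - \frac{1}{8}$
$s{\left(W \right)} = \frac{1}{16}$
$F = \frac{509}{8}$ ($F = 62 - - \frac{13}{8} = 62 + \frac{13}{8} = \frac{509}{8} \approx 63.625$)
$\frac{F}{10772} + \frac{s{\left(64 \right)}}{-44180} = \frac{509}{8 \cdot 10772} + \frac{1}{16 \left(-44180\right)} = \frac{509}{8} \cdot \frac{1}{10772} + \frac{1}{16} \left(- \frac{1}{44180}\right) = \frac{509}{86176} - \frac{1}{706880} = \frac{11241117}{1903627840}$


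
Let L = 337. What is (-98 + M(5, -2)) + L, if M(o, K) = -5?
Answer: 234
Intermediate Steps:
(-98 + M(5, -2)) + L = (-98 - 5) + 337 = -103 + 337 = 234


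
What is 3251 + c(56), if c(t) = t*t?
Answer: 6387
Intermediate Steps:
c(t) = t²
3251 + c(56) = 3251 + 56² = 3251 + 3136 = 6387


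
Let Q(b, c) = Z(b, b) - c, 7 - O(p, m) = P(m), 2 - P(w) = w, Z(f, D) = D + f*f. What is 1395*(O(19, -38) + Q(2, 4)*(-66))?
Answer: -230175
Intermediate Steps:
Z(f, D) = D + f²
P(w) = 2 - w
O(p, m) = 5 + m (O(p, m) = 7 - (2 - m) = 7 + (-2 + m) = 5 + m)
Q(b, c) = b + b² - c (Q(b, c) = (b + b²) - c = b + b² - c)
1395*(O(19, -38) + Q(2, 4)*(-66)) = 1395*((5 - 38) + (2 + 2² - 1*4)*(-66)) = 1395*(-33 + (2 + 4 - 4)*(-66)) = 1395*(-33 + 2*(-66)) = 1395*(-33 - 132) = 1395*(-165) = -230175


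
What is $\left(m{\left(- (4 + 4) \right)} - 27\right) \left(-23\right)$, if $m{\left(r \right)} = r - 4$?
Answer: $897$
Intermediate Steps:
$m{\left(r \right)} = -4 + r$ ($m{\left(r \right)} = r - 4 = -4 + r$)
$\left(m{\left(- (4 + 4) \right)} - 27\right) \left(-23\right) = \left(\left(-4 - \left(4 + 4\right)\right) - 27\right) \left(-23\right) = \left(\left(-4 - 8\right) - 27\right) \left(-23\right) = \left(-12 - 27\right) \left(-23\right) = \left(-39\right) \left(-23\right) = 897$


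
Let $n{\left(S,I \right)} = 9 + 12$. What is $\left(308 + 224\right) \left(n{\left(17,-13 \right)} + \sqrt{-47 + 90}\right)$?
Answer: $11172 + 532 \sqrt{43} \approx 14661.0$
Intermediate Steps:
$n{\left(S,I \right)} = 21$
$\left(308 + 224\right) \left(n{\left(17,-13 \right)} + \sqrt{-47 + 90}\right) = \left(308 + 224\right) \left(21 + \sqrt{-47 + 90}\right) = 532 \left(21 + \sqrt{43}\right) = 11172 + 532 \sqrt{43}$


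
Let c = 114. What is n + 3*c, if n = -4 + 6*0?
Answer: 338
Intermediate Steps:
n = -4 (n = -4 + 0 = -4)
n + 3*c = -4 + 3*114 = -4 + 342 = 338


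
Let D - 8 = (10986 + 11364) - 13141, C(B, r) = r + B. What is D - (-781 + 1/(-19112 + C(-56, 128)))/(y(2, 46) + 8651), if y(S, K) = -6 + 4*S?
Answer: 1518544377281/164753120 ≈ 9217.1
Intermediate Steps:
C(B, r) = B + r
D = 9217 (D = 8 + ((10986 + 11364) - 13141) = 8 + (22350 - 13141) = 8 + 9209 = 9217)
D - (-781 + 1/(-19112 + C(-56, 128)))/(y(2, 46) + 8651) = 9217 - (-781 + 1/(-19112 + (-56 + 128)))/((-6 + 4*2) + 8651) = 9217 - (-781 + 1/(-19112 + 72))/((-6 + 8) + 8651) = 9217 - (-781 + 1/(-19040))/(2 + 8651) = 9217 - (-781 - 1/19040)/8653 = 9217 - (-14870241)/(19040*8653) = 9217 - 1*(-14870241/164753120) = 9217 + 14870241/164753120 = 1518544377281/164753120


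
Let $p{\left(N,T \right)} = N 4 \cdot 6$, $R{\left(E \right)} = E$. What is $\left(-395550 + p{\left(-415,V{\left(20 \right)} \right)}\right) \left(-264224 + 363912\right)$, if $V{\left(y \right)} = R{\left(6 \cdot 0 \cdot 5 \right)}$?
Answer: $-40424480880$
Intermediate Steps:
$V{\left(y \right)} = 0$ ($V{\left(y \right)} = 6 \cdot 0 \cdot 5 = 0 \cdot 5 = 0$)
$p{\left(N,T \right)} = 24 N$ ($p{\left(N,T \right)} = 4 N 6 = 24 N$)
$\left(-395550 + p{\left(-415,V{\left(20 \right)} \right)}\right) \left(-264224 + 363912\right) = \left(-395550 + 24 \left(-415\right)\right) \left(-264224 + 363912\right) = \left(-395550 - 9960\right) 99688 = \left(-405510\right) 99688 = -40424480880$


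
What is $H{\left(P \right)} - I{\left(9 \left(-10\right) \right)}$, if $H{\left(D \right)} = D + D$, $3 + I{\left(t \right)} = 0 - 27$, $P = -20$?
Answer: $-10$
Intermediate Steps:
$I{\left(t \right)} = -30$ ($I{\left(t \right)} = -3 + \left(0 - 27\right) = -3 - 27 = -30$)
$H{\left(D \right)} = 2 D$
$H{\left(P \right)} - I{\left(9 \left(-10\right) \right)} = 2 \left(-20\right) - -30 = -40 + 30 = -10$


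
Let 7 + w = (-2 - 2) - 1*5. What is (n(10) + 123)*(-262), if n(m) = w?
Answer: -28034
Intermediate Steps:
w = -16 (w = -7 + ((-2 - 2) - 1*5) = -7 + (-4 - 5) = -7 - 9 = -16)
n(m) = -16
(n(10) + 123)*(-262) = (-16 + 123)*(-262) = 107*(-262) = -28034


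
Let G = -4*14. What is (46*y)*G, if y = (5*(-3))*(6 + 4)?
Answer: 386400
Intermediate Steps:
y = -150 (y = -15*10 = -150)
G = -56
(46*y)*G = (46*(-150))*(-56) = -6900*(-56) = 386400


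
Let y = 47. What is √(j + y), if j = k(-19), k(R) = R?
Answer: 2*√7 ≈ 5.2915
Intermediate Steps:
j = -19
√(j + y) = √(-19 + 47) = √28 = 2*√7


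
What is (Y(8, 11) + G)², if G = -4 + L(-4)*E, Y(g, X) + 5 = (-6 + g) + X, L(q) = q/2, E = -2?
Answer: 64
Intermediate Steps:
L(q) = q/2 (L(q) = q*(½) = q/2)
Y(g, X) = -11 + X + g (Y(g, X) = -5 + ((-6 + g) + X) = -5 + (-6 + X + g) = -11 + X + g)
G = 0 (G = -4 + ((½)*(-4))*(-2) = -4 - 2*(-2) = -4 + 4 = 0)
(Y(8, 11) + G)² = ((-11 + 11 + 8) + 0)² = (8 + 0)² = 8² = 64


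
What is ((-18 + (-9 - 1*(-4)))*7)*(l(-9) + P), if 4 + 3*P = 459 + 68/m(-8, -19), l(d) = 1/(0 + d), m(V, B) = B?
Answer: -4139632/171 ≈ -24208.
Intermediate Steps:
l(d) = 1/d
P = 2859/19 (P = -4/3 + (459 + 68/(-19))/3 = -4/3 + (459 + 68*(-1/19))/3 = -4/3 + (459 - 68/19)/3 = -4/3 + (⅓)*(8653/19) = -4/3 + 8653/57 = 2859/19 ≈ 150.47)
((-18 + (-9 - 1*(-4)))*7)*(l(-9) + P) = ((-18 + (-9 - 1*(-4)))*7)*(1/(-9) + 2859/19) = ((-18 + (-9 + 4))*7)*(-⅑ + 2859/19) = ((-18 - 5)*7)*(25712/171) = -23*7*(25712/171) = -161*25712/171 = -4139632/171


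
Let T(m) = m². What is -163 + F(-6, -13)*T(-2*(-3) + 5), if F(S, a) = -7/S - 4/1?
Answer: -3035/6 ≈ -505.83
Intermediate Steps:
F(S, a) = -4 - 7/S (F(S, a) = -7/S - 4*1 = -7/S - 4 = -4 - 7/S)
-163 + F(-6, -13)*T(-2*(-3) + 5) = -163 + (-4 - 7/(-6))*(-2*(-3) + 5)² = -163 + (-4 - 7*(-⅙))*(6 + 5)² = -163 + (-4 + 7/6)*11² = -163 - 17/6*121 = -163 - 2057/6 = -3035/6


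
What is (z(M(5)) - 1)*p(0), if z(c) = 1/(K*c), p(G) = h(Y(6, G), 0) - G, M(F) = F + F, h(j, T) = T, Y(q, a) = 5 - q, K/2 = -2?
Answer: 0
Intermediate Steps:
K = -4 (K = 2*(-2) = -4)
M(F) = 2*F
p(G) = -G (p(G) = 0 - G = -G)
z(c) = -1/(4*c) (z(c) = 1/((-4)*c) = -1/(4*c))
(z(M(5)) - 1)*p(0) = (-1/(4*(2*5)) - 1)*(-1*0) = (-¼/10 - 1)*0 = (-¼*⅒ - 1)*0 = (-1/40 - 1)*0 = -41/40*0 = 0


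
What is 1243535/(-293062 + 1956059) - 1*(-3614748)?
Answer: 6011316323291/1662997 ≈ 3.6147e+6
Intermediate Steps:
1243535/(-293062 + 1956059) - 1*(-3614748) = 1243535/1662997 + 3614748 = 6011316323291/1662997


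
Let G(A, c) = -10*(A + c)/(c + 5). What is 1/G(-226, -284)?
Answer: -93/1700 ≈ -0.054706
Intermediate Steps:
G(A, c) = -10*(A + c)/(5 + c)
1/G(-226, -284) = 1/(10*(-1*(-226) - 1*(-284))/(5 - 284)) = 1/(10*(226 + 284)/(-279)) = 1/(10*(-1/279)*510) = 1/(-1700/93) = -93/1700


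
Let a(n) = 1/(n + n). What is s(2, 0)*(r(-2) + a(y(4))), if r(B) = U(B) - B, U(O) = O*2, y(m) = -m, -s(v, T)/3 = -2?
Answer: -51/4 ≈ -12.750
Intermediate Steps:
s(v, T) = 6 (s(v, T) = -3*(-2) = 6)
U(O) = 2*O
a(n) = 1/(2*n)
r(B) = B (r(B) = 2*B - B = B)
s(2, 0)*(r(-2) + a(y(4))) = 6*(-2 + 1/(2*((-1*4)))) = 6*(-2 + (½)/(-4)) = 6*(-2 + (½)*(-¼)) = 6*(-2 - ⅛) = 6*(-17/8) = -51/4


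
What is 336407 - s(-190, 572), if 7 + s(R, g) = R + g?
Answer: 336032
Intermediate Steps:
s(R, g) = -7 + R + g (s(R, g) = -7 + (R + g) = -7 + R + g)
336407 - s(-190, 572) = 336407 - (-7 - 190 + 572) = 336407 - 1*375 = 336407 - 375 = 336032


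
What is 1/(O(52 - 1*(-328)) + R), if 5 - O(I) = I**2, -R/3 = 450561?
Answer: -1/1496078 ≈ -6.6841e-7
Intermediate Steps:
R = -1351683 (R = -3*450561 = -1351683)
O(I) = 5 - I**2
1/(O(52 - 1*(-328)) + R) = 1/((5 - (52 - 1*(-328))**2) - 1351683) = 1/((5 - (52 + 328)**2) - 1351683) = 1/((5 - 1*380**2) - 1351683) = 1/((5 - 1*144400) - 1351683) = 1/((5 - 144400) - 1351683) = 1/(-144395 - 1351683) = 1/(-1496078) = -1/1496078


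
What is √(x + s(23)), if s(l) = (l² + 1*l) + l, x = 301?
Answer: 2*√219 ≈ 29.597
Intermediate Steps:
s(l) = l² + 2*l (s(l) = (l² + l) + l = (l + l²) + l = l² + 2*l)
√(x + s(23)) = √(301 + 23*(2 + 23)) = √(301 + 23*25) = √(301 + 575) = √876 = 2*√219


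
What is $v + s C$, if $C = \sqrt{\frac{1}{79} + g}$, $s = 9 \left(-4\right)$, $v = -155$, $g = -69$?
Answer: $-155 - \frac{180 i \sqrt{17222}}{79} \approx -155.0 - 299.01 i$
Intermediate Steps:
$s = -36$
$C = \frac{5 i \sqrt{17222}}{79}$ ($C = \sqrt{\frac{1}{79} - 69} = \sqrt{- \frac{5450}{79}} = \frac{5 i \sqrt{17222}}{79} \approx 8.3059 i$)
$v + s C = -155 - 36 \frac{5 i \sqrt{17222}}{79} = -155 - \frac{180 i \sqrt{17222}}{79}$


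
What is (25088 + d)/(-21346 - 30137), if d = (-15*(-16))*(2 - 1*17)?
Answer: -21488/51483 ≈ -0.41738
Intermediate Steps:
d = -3600 (d = 240*(2 - 17) = 240*(-15) = -3600)
(25088 + d)/(-21346 - 30137) = (25088 - 3600)/(-21346 - 30137) = 21488/(-51483) = 21488*(-1/51483) = -21488/51483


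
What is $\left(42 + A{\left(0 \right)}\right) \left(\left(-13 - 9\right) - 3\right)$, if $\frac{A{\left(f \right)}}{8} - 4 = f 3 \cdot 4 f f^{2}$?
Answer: $-1850$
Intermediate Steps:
$A{\left(f \right)} = 32 + 96 f^{4}$ ($A{\left(f \right)} = 32 + 8 f 3 \cdot 4 f f^{2} = 32 + 8 \cdot 3 f 4 f f^{2} = 32 + 8 \cdot 12 f f f^{2} = 32 + 8 \cdot 12 f^{2} f^{2} = 32 + 8 \cdot 12 f^{4} = 32 + 96 f^{4}$)
$\left(42 + A{\left(0 \right)}\right) \left(\left(-13 - 9\right) - 3\right) = \left(42 + \left(32 + 96 \cdot 0^{4}\right)\right) \left(\left(-13 - 9\right) - 3\right) = \left(42 + \left(32 + 96 \cdot 0\right)\right) \left(-22 - 3\right) = \left(42 + \left(32 + 0\right)\right) \left(-25\right) = \left(42 + 32\right) \left(-25\right) = 74 \left(-25\right) = -1850$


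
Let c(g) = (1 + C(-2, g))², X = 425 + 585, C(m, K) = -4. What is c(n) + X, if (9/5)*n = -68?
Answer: 1019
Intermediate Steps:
n = -340/9 (n = (5/9)*(-68) = -340/9 ≈ -37.778)
X = 1010
c(g) = 9 (c(g) = (1 - 4)² = (-3)² = 9)
c(n) + X = 9 + 1010 = 1019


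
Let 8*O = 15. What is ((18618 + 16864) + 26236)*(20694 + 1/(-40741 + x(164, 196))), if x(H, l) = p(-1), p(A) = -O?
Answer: 416291886737612/325943 ≈ 1.2772e+9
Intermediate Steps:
O = 15/8 (O = (⅛)*15 = 15/8 ≈ 1.8750)
p(A) = -15/8 (p(A) = -1*15/8 = -15/8)
x(H, l) = -15/8
((18618 + 16864) + 26236)*(20694 + 1/(-40741 + x(164, 196))) = ((18618 + 16864) + 26236)*(20694 + 1/(-40741 - 15/8)) = (35482 + 26236)*(20694 + 1/(-325943/8)) = 61718*(20694 - 8/325943) = 61718*(6745064434/325943) = 416291886737612/325943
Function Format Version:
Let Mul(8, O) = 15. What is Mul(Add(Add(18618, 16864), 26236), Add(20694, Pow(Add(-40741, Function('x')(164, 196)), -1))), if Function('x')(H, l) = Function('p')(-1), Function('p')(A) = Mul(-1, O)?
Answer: Rational(416291886737612, 325943) ≈ 1.2772e+9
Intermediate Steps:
O = Rational(15, 8) (O = Mul(Rational(1, 8), 15) = Rational(15, 8) ≈ 1.8750)
Function('p')(A) = Rational(-15, 8) (Function('p')(A) = Mul(-1, Rational(15, 8)) = Rational(-15, 8))
Function('x')(H, l) = Rational(-15, 8)
Mul(Add(Add(18618, 16864), 26236), Add(20694, Pow(Add(-40741, Function('x')(164, 196)), -1))) = Mul(Add(Add(18618, 16864), 26236), Add(20694, Pow(Add(-40741, Rational(-15, 8)), -1))) = Mul(Add(35482, 26236), Add(20694, Pow(Rational(-325943, 8), -1))) = Mul(61718, Add(20694, Rational(-8, 325943))) = Mul(61718, Rational(6745064434, 325943)) = Rational(416291886737612, 325943)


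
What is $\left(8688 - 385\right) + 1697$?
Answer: $10000$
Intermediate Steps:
$\left(8688 - 385\right) + 1697 = 8303 + 1697 = 10000$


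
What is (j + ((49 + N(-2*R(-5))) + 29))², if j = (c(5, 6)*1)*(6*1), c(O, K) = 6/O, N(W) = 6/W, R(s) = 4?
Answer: 2852721/400 ≈ 7131.8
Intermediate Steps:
j = 36/5 (j = ((6/5)*1)*(6*1) = ((6*(⅕))*1)*6 = ((6/5)*1)*6 = (6/5)*6 = 36/5 ≈ 7.2000)
(j + ((49 + N(-2*R(-5))) + 29))² = (36/5 + ((49 + 6/((-2*4))) + 29))² = (36/5 + ((49 + 6/(-8)) + 29))² = (36/5 + ((49 + 6*(-⅛)) + 29))² = (36/5 + ((49 - ¾) + 29))² = (36/5 + (193/4 + 29))² = (36/5 + 309/4)² = (1689/20)² = 2852721/400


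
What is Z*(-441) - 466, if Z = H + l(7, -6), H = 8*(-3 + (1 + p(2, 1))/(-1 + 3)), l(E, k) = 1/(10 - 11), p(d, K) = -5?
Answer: 17615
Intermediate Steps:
l(E, k) = -1 (l(E, k) = 1/(-1) = -1)
H = -40 (H = 8*(-3 + (1 - 5)/(-1 + 3)) = 8*(-3 - 4/2) = 8*(-3 - 4*½) = 8*(-3 - 2) = 8*(-5) = -40)
Z = -41 (Z = -40 - 1 = -41)
Z*(-441) - 466 = -41*(-441) - 466 = 18081 - 466 = 17615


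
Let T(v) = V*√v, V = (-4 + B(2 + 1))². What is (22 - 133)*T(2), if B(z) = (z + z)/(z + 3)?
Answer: -999*√2 ≈ -1412.8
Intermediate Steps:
B(z) = 2*z/(3 + z) (B(z) = (2*z)/(3 + z) = 2*z/(3 + z))
V = 9 (V = (-4 + 2*(2 + 1)/(3 + (2 + 1)))² = (-4 + 2*3/(3 + 3))² = (-4 + 2*3/6)² = (-4 + 2*3*(⅙))² = (-4 + 1)² = (-3)² = 9)
T(v) = 9*√v
(22 - 133)*T(2) = (22 - 133)*(9*√2) = -999*√2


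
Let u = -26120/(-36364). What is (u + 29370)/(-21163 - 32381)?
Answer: -33376150/60846063 ≈ -0.54853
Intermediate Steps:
u = 6530/9091 (u = -26120*(-1/36364) = 6530/9091 ≈ 0.71829)
(u + 29370)/(-21163 - 32381) = (6530/9091 + 29370)/(-21163 - 32381) = (267009200/9091)/(-53544) = (267009200/9091)*(-1/53544) = -33376150/60846063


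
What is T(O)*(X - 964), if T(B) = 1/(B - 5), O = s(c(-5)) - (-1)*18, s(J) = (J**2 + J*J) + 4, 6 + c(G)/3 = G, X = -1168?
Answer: -2132/2195 ≈ -0.97130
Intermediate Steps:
c(G) = -18 + 3*G
s(J) = 4 + 2*J**2 (s(J) = (J**2 + J**2) + 4 = 2*J**2 + 4 = 4 + 2*J**2)
O = 2200 (O = (4 + 2*(-18 + 3*(-5))**2) - (-1)*18 = (4 + 2*(-18 - 15)**2) - 1*(-18) = (4 + 2*(-33)**2) + 18 = (4 + 2*1089) + 18 = (4 + 2178) + 18 = 2182 + 18 = 2200)
T(B) = 1/(-5 + B)
T(O)*(X - 964) = (-1168 - 964)/(-5 + 2200) = -2132/2195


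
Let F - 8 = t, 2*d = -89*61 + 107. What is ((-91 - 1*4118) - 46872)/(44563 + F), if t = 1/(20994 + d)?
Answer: -936467973/817120144 ≈ -1.1461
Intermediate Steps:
d = -2661 (d = (-89*61 + 107)/2 = (-5429 + 107)/2 = (1/2)*(-5322) = -2661)
t = 1/18333 (t = 1/(20994 - 2661) = 1/18333 ≈ 5.4546e-5)
F = 146665/18333 (F = 8 + 1/18333 = 146665/18333 ≈ 8.0001)
((-91 - 1*4118) - 46872)/(44563 + F) = ((-91 - 1*4118) - 46872)/(44563 + 146665/18333) = ((-91 - 4118) - 46872)/(817120144/18333) = (-4209 - 46872)*(18333/817120144) = -51081*18333/817120144 = -936467973/817120144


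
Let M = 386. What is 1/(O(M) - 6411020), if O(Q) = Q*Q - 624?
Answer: -1/6262648 ≈ -1.5968e-7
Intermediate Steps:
O(Q) = -624 + Q**2 (O(Q) = Q**2 - 624 = -624 + Q**2)
1/(O(M) - 6411020) = 1/((-624 + 386**2) - 6411020) = 1/((-624 + 148996) - 6411020) = 1/(148372 - 6411020) = 1/(-6262648) = -1/6262648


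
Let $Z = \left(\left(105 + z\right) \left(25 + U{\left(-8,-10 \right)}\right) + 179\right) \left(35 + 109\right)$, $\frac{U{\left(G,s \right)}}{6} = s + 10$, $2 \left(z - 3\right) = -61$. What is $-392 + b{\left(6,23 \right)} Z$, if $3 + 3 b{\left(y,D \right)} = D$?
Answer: $2031448$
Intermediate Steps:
$z = - \frac{55}{2}$ ($z = 3 + \frac{1}{2} \left(-61\right) = 3 - \frac{61}{2} = - \frac{55}{2} \approx -27.5$)
$U{\left(G,s \right)} = 60 + 6 s$ ($U{\left(G,s \right)} = 6 \left(s + 10\right) = 6 \left(10 + s\right) = 60 + 6 s$)
$b{\left(y,D \right)} = -1 + \frac{D}{3}$
$Z = 304776$ ($Z = \left(\left(105 - \frac{55}{2}\right) \left(25 + \left(60 + 6 \left(-10\right)\right)\right) + 179\right) \left(35 + 109\right) = \left(\frac{155 \left(25 + \left(60 - 60\right)\right)}{2} + 179\right) 144 = \left(\frac{155 \left(25 + 0\right)}{2} + 179\right) 144 = \left(\frac{155}{2} \cdot 25 + 179\right) 144 = \left(\frac{3875}{2} + 179\right) 144 = \frac{4233}{2} \cdot 144 = 304776$)
$-392 + b{\left(6,23 \right)} Z = -392 + \left(-1 + \frac{1}{3} \cdot 23\right) 304776 = -392 + \left(-1 + \frac{23}{3}\right) 304776 = -392 + \frac{20}{3} \cdot 304776 = -392 + 2031840 = 2031448$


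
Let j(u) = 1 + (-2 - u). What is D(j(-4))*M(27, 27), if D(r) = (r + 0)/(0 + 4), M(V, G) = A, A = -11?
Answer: -33/4 ≈ -8.2500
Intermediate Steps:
M(V, G) = -11
j(u) = -1 - u
D(r) = r/4
D(j(-4))*M(27, 27) = ((-1 - 1*(-4))/4)*(-11) = ((-1 + 4)/4)*(-11) = ((1/4)*3)*(-11) = (3/4)*(-11) = -33/4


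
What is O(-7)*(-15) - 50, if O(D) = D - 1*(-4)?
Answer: -5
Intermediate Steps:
O(D) = 4 + D (O(D) = D + 4 = 4 + D)
O(-7)*(-15) - 50 = (4 - 7)*(-15) - 50 = -3*(-15) - 50 = 45 - 50 = -5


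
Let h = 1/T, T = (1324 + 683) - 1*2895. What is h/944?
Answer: -1/838272 ≈ -1.1929e-6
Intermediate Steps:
T = -888 (T = 2007 - 2895 = -888)
h = -1/888 (h = 1/(-888) = -1/888 ≈ -0.0011261)
h/944 = -1/888/944 = -1/888*1/944 = -1/838272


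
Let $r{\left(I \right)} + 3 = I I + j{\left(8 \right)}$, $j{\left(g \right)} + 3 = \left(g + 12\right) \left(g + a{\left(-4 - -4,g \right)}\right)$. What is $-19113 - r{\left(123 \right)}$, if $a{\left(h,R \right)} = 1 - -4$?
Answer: $-34496$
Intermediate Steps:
$a{\left(h,R \right)} = 5$ ($a{\left(h,R \right)} = 1 + 4 = 5$)
$j{\left(g \right)} = -3 + \left(5 + g\right) \left(12 + g\right)$ ($j{\left(g \right)} = -3 + \left(g + 12\right) \left(g + 5\right) = -3 + \left(12 + g\right) \left(5 + g\right) = -3 + \left(5 + g\right) \left(12 + g\right)$)
$r{\left(I \right)} = 254 + I^{2}$ ($r{\left(I \right)} = -3 + \left(I I + \left(57 + 8^{2} + 17 \cdot 8\right)\right) = -3 + \left(I^{2} + \left(57 + 64 + 136\right)\right) = -3 + \left(I^{2} + 257\right) = -3 + \left(257 + I^{2}\right) = 254 + I^{2}$)
$-19113 - r{\left(123 \right)} = -19113 - \left(254 + 123^{2}\right) = -19113 - \left(254 + 15129\right) = -19113 - 15383 = -34496$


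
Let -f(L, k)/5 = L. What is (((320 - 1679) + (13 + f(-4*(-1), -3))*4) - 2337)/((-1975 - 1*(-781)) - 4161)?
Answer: 532/765 ≈ 0.69543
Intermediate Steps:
f(L, k) = -5*L
(((320 - 1679) + (13 + f(-4*(-1), -3))*4) - 2337)/((-1975 - 1*(-781)) - 4161) = (((320 - 1679) + (13 - (-20)*(-1))*4) - 2337)/((-1975 - 1*(-781)) - 4161) = ((-1359 + (13 - 5*4)*4) - 2337)/((-1975 + 781) - 4161) = ((-1359 + (13 - 20)*4) - 2337)/(-1194 - 4161) = ((-1359 - 7*4) - 2337)/(-5355) = ((-1359 - 28) - 2337)*(-1/5355) = (-1387 - 2337)*(-1/5355) = -3724*(-1/5355) = 532/765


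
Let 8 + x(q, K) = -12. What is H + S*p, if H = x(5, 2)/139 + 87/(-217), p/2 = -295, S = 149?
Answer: -2651645763/30163 ≈ -87911.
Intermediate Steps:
x(q, K) = -20 (x(q, K) = -8 - 12 = -20)
p = -590 (p = 2*(-295) = -590)
H = -16433/30163 (H = -20/139 + 87/(-217) = -20*1/139 + 87*(-1/217) = -20/139 - 87/217 = -16433/30163 ≈ -0.54481)
H + S*p = -16433/30163 + 149*(-590) = -16433/30163 - 87910 = -2651645763/30163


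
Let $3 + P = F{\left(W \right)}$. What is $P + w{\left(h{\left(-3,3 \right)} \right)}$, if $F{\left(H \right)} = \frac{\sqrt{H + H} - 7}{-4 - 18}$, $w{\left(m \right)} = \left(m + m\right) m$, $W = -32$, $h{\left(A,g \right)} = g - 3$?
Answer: $- \frac{59}{22} - \frac{4 i}{11} \approx -2.6818 - 0.36364 i$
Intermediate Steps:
$h{\left(A,g \right)} = -3 + g$
$w{\left(m \right)} = 2 m^{2}$ ($w{\left(m \right)} = 2 m m = 2 m^{2}$)
$F{\left(H \right)} = \frac{7}{22} - \frac{\sqrt{2} \sqrt{H}}{22}$ ($F{\left(H \right)} = \frac{\sqrt{2 H} - 7}{-22} = \left(\sqrt{2} \sqrt{H} - 7\right) \left(- \frac{1}{22}\right) = \left(-7 + \sqrt{2} \sqrt{H}\right) \left(- \frac{1}{22}\right) = \frac{7}{22} - \frac{\sqrt{2} \sqrt{H}}{22}$)
$P = - \frac{59}{22} - \frac{4 i}{11}$ ($P = -3 + \left(\frac{7}{22} - \frac{\sqrt{2} \sqrt{-32}}{22}\right) = -3 + \left(\frac{7}{22} - \frac{\sqrt{2} \cdot 4 i \sqrt{2}}{22}\right) = -3 + \left(\frac{7}{22} - \frac{4 i}{11}\right) = - \frac{59}{22} - \frac{4 i}{11} \approx -2.6818 - 0.36364 i$)
$P + w{\left(h{\left(-3,3 \right)} \right)} = \left(- \frac{59}{22} - \frac{4 i}{11}\right) + 2 \left(-3 + 3\right)^{2} = \left(- \frac{59}{22} - \frac{4 i}{11}\right) + 2 \cdot 0^{2} = \left(- \frac{59}{22} - \frac{4 i}{11}\right) + 2 \cdot 0 = \left(- \frac{59}{22} - \frac{4 i}{11}\right) + 0 = - \frac{59}{22} - \frac{4 i}{11}$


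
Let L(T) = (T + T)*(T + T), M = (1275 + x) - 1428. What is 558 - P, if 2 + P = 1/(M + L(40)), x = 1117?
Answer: 4123839/7364 ≈ 560.00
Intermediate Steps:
M = 964 (M = (1275 + 1117) - 1428 = 2392 - 1428 = 964)
L(T) = 4*T**2 (L(T) = (2*T)*(2*T) = 4*T**2)
P = -14727/7364 (P = -2 + 1/(964 + 4*40**2) = -2 + 1/(964 + 4*1600) = -2 + 1/(964 + 6400) = -2 + 1/7364 = -14727/7364 ≈ -1.9999)
558 - P = 558 - 1*(-14727/7364) = 558 + 14727/7364 = 4123839/7364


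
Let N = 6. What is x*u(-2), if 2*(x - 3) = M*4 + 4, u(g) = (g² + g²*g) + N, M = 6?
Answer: 34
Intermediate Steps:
u(g) = 6 + g² + g³ (u(g) = (g² + g²*g) + 6 = (g² + g³) + 6 = 6 + g² + g³)
x = 17 (x = 3 + (6*4 + 4)/2 = 3 + (24 + 4)/2 = 3 + (½)*28 = 3 + 14 = 17)
x*u(-2) = 17*(6 + (-2)² + (-2)³) = 17*(6 + 4 - 8) = 17*2 = 34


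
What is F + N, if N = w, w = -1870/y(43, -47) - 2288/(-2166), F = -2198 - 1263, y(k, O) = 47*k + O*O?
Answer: -528411286/152703 ≈ -3460.4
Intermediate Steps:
y(k, O) = O² + 47*k (y(k, O) = 47*k + O² = O² + 47*k)
F = -3461
w = 93797/152703 (w = -1870/((-47)² + 47*43) - 2288/(-2166) = -1870/(2209 + 2021) - 2288*(-1/2166) = -1870/4230 + 1144/1083 = -1870*1/4230 + 1144/1083 = -187/423 + 1144/1083 = 93797/152703 ≈ 0.61424)
N = 93797/152703 ≈ 0.61424
F + N = -3461 + 93797/152703 = -528411286/152703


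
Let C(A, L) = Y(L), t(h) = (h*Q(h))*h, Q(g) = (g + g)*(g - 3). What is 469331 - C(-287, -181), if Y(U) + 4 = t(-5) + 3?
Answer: 467332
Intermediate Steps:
Q(g) = 2*g*(-3 + g) (Q(g) = (2*g)*(-3 + g) = 2*g*(-3 + g))
t(h) = 2*h³*(-3 + h) (t(h) = (h*(2*h*(-3 + h)))*h = (2*h²*(-3 + h))*h = 2*h³*(-3 + h))
Y(U) = 1999 (Y(U) = -4 + (2*(-5)³*(-3 - 5) + 3) = -4 + (2*(-125)*(-8) + 3) = -4 + (2000 + 3) = -4 + 2003 = 1999)
C(A, L) = 1999
469331 - C(-287, -181) = 469331 - 1*1999 = 469331 - 1999 = 467332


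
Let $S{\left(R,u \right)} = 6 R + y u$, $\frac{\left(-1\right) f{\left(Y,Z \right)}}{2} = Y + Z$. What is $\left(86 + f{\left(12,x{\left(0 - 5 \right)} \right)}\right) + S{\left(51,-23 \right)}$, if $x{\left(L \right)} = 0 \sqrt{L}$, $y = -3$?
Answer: $437$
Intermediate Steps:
$x{\left(L \right)} = 0$
$f{\left(Y,Z \right)} = - 2 Y - 2 Z$ ($f{\left(Y,Z \right)} = - 2 \left(Y + Z\right) = - 2 Y - 2 Z$)
$S{\left(R,u \right)} = - 3 u + 6 R$ ($S{\left(R,u \right)} = 6 R - 3 u = - 3 u + 6 R$)
$\left(86 + f{\left(12,x{\left(0 - 5 \right)} \right)}\right) + S{\left(51,-23 \right)} = \left(86 - 24\right) + \left(\left(-3\right) \left(-23\right) + 6 \cdot 51\right) = \left(86 + \left(-24 + 0\right)\right) + \left(69 + 306\right) = \left(86 - 24\right) + 375 = 62 + 375 = 437$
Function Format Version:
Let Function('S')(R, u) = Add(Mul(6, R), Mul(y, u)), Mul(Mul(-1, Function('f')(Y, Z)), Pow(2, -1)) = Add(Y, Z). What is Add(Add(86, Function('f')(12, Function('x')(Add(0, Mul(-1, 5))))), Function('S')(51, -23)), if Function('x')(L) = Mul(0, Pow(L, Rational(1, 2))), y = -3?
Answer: 437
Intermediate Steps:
Function('x')(L) = 0
Function('f')(Y, Z) = Add(Mul(-2, Y), Mul(-2, Z)) (Function('f')(Y, Z) = Mul(-2, Add(Y, Z)) = Add(Mul(-2, Y), Mul(-2, Z)))
Function('S')(R, u) = Add(Mul(-3, u), Mul(6, R)) (Function('S')(R, u) = Add(Mul(6, R), Mul(-3, u)) = Add(Mul(-3, u), Mul(6, R)))
Add(Add(86, Function('f')(12, Function('x')(Add(0, Mul(-1, 5))))), Function('S')(51, -23)) = Add(Add(86, Add(Mul(-2, 12), Mul(-2, 0))), Add(Mul(-3, -23), Mul(6, 51))) = Add(Add(86, Add(-24, 0)), Add(69, 306)) = Add(Add(86, -24), 375) = Add(62, 375) = 437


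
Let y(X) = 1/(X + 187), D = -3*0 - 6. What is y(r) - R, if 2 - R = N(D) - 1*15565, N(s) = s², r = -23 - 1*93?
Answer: -1102700/71 ≈ -15531.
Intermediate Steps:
r = -116 (r = -23 - 93 = -116)
D = -6 (D = 0 - 6 = -6)
y(X) = 1/(187 + X)
R = 15531 (R = 2 - ((-6)² - 1*15565) = 2 - (36 - 15565) = 2 - 1*(-15529) = 2 + 15529 = 15531)
y(r) - R = 1/(187 - 116) - 1*15531 = 1/71 - 15531 = -1102700/71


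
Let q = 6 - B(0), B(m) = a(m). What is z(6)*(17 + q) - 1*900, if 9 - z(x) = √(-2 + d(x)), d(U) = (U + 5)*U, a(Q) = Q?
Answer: -877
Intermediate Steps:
B(m) = m
q = 6 (q = 6 - 1*0 = 6 + 0 = 6)
d(U) = U*(5 + U) (d(U) = (5 + U)*U = U*(5 + U))
z(x) = 9 - √(-2 + x*(5 + x))
z(6)*(17 + q) - 1*900 = (9 - √(-2 + 6*(5 + 6)))*(17 + 6) - 1*900 = (9 - √(-2 + 6*11))*23 - 900 = (9 - √(-2 + 66))*23 - 900 = (9 - √64)*23 - 900 = (9 - 1*8)*23 - 900 = (9 - 8)*23 - 900 = 1*23 - 900 = 23 - 900 = -877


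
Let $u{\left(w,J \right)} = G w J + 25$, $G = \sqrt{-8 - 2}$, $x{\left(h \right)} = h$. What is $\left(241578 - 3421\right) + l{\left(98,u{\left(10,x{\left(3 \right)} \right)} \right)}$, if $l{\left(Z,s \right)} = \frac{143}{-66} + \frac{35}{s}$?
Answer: $\frac{15718225}{66} - \frac{6 i \sqrt{10}}{55} \approx 2.3816 \cdot 10^{5} - 0.34498 i$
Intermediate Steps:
$G = i \sqrt{10}$ ($G = \sqrt{-10} = i \sqrt{10} \approx 3.1623 i$)
$u{\left(w,J \right)} = 25 + i J w \sqrt{10}$ ($u{\left(w,J \right)} = i \sqrt{10} w J + 25 = i w \sqrt{10} J + 25 = i J w \sqrt{10} + 25 = 25 + i J w \sqrt{10}$)
$l{\left(Z,s \right)} = - \frac{13}{6} + \frac{35}{s}$ ($l{\left(Z,s \right)} = 143 \left(- \frac{1}{66}\right) + \frac{35}{s} = - \frac{13}{6} + \frac{35}{s}$)
$\left(241578 - 3421\right) + l{\left(98,u{\left(10,x{\left(3 \right)} \right)} \right)} = \left(241578 - 3421\right) - \left(\frac{13}{6} - \frac{35}{25 + i 3 \cdot 10 \sqrt{10}}\right) = 238157 - \left(\frac{13}{6} - \frac{35}{25 + 30 i \sqrt{10}}\right) = \frac{1428929}{6} + \frac{35}{25 + 30 i \sqrt{10}}$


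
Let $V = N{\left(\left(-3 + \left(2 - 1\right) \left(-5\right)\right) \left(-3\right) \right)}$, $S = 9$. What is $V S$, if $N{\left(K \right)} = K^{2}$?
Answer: $5184$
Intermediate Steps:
$V = 576$ ($V = \left(\left(-3 + \left(2 - 1\right) \left(-5\right)\right) \left(-3\right)\right)^{2} = \left(\left(-3 + 1 \left(-5\right)\right) \left(-3\right)\right)^{2} = \left(\left(-3 - 5\right) \left(-3\right)\right)^{2} = \left(\left(-8\right) \left(-3\right)\right)^{2} = 24^{2} = 576$)
$V S = 576 \cdot 9 = 5184$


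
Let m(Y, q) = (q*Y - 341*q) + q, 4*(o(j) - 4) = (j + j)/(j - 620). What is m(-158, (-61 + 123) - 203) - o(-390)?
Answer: 14183189/202 ≈ 70214.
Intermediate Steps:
o(j) = 4 + j/(2*(-620 + j)) (o(j) = 4 + ((j + j)/(j - 620))/4 = 4 + ((2*j)/(-620 + j))/4 = 4 + (2*j/(-620 + j))/4 = 4 + j/(2*(-620 + j)))
m(Y, q) = -340*q + Y*q (m(Y, q) = (Y*q - 341*q) + q = (-341*q + Y*q) + q = -340*q + Y*q)
m(-158, (-61 + 123) - 203) - o(-390) = ((-61 + 123) - 203)*(-340 - 158) - (-4960 + 9*(-390))/(2*(-620 - 390)) = (62 - 203)*(-498) - (-4960 - 3510)/(2*(-1010)) = -141*(-498) - (-1)*(-8470)/(2*1010) = 70218 - 1*847/202 = 70218 - 847/202 = 14183189/202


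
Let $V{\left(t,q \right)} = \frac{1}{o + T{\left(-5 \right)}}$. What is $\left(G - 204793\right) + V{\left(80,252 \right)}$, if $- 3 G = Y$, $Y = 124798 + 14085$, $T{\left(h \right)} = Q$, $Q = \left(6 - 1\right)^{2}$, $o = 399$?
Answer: $- \frac{319383085}{1272} \approx -2.5109 \cdot 10^{5}$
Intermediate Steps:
$Q = 25$ ($Q = 5^{2} = 25$)
$T{\left(h \right)} = 25$
$V{\left(t,q \right)} = \frac{1}{424}$ ($V{\left(t,q \right)} = \frac{1}{399 + 25} = \frac{1}{424}$)
$Y = 138883$
$G = - \frac{138883}{3}$ ($G = \left(- \frac{1}{3}\right) 138883 = - \frac{138883}{3} \approx -46294.0$)
$\left(G - 204793\right) + V{\left(80,252 \right)} = \left(- \frac{138883}{3} - 204793\right) + \frac{1}{424} = - \frac{753262}{3} + \frac{1}{424} = - \frac{319383085}{1272}$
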